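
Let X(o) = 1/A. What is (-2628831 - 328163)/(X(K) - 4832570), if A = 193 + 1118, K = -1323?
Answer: 3876619134/6335499269 ≈ 0.61189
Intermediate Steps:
A = 1311
X(o) = 1/1311
(-2628831 - 328163)/(X(K) - 4832570) = (-2628831 - 328163)/(1/1311 - 4832570) = -2956994/(-6335499269/1311) = -2956994*(-1311/6335499269) = 3876619134/6335499269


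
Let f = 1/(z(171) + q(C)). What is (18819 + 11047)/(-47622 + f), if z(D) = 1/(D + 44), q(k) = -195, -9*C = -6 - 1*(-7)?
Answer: -1252102184/1996504943 ≈ -0.62715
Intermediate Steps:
C = -⅑ (C = -(-6 - 1*(-7))/9 = -(-6 + 7)/9 = -⅑*1 = -⅑ ≈ -0.11111)
z(D) = 1/(44 + D)
f = -215/41924 (f = 1/(1/(44 + 171) - 195) = 1/(1/215 - 195) = 1/(-41924/215) = -215/41924 ≈ -0.0051283)
(18819 + 11047)/(-47622 + f) = (18819 + 11047)/(-47622 - 215/41924) = 29866/(-1996504943/41924) = 29866*(-41924/1996504943) = -1252102184/1996504943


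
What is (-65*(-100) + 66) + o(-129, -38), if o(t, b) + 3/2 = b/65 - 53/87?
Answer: 74230993/11310 ≈ 6563.3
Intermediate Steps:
o(t, b) = -367/174 + b/65 (o(t, b) = -3/2 + (b/65 - 53/87) = -3/2 + (-53/87 + b/65) = -367/174 + b/65)
(-65*(-100) + 66) + o(-129, -38) = (-65*(-100) + 66) + (-367/174 + (1/65)*(-38)) = (6500 + 66) + (-367/174 - 38/65) = 6566 - 30467/11310 = 74230993/11310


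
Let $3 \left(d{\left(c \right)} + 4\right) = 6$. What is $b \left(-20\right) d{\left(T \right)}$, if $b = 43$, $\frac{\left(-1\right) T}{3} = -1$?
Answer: $1720$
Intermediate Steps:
$T = 3$ ($T = \left(-3\right) \left(-1\right) = 3$)
$d{\left(c \right)} = -2$ ($d{\left(c \right)} = -4 + \frac{1}{3} \cdot 6 = -4 + 2 = -2$)
$b \left(-20\right) d{\left(T \right)} = 43 \left(-20\right) \left(-2\right) = \left(-860\right) \left(-2\right) = 1720$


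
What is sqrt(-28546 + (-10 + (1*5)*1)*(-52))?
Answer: I*sqrt(28286) ≈ 168.18*I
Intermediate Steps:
sqrt(-28546 + (-10 + (1*5)*1)*(-52)) = sqrt(-28546 + (-10 + 5*1)*(-52)) = sqrt(-28546 + (-10 + 5)*(-52)) = sqrt(-28546 - 5*(-52)) = sqrt(-28546 + 260) = sqrt(-28286) = I*sqrt(28286)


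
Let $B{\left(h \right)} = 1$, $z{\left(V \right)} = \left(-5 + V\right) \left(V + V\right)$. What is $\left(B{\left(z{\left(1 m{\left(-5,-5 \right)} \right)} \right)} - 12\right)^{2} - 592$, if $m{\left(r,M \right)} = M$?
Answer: $-471$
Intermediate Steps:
$z{\left(V \right)} = 2 V \left(-5 + V\right)$ ($z{\left(V \right)} = \left(-5 + V\right) 2 V = 2 V \left(-5 + V\right)$)
$\left(B{\left(z{\left(1 m{\left(-5,-5 \right)} \right)} \right)} - 12\right)^{2} - 592 = \left(1 - 12\right)^{2} - 592 = \left(-11\right)^{2} - 592 = 121 - 592 = -471$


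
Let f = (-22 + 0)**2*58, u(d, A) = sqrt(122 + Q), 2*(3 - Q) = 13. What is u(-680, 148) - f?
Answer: -28072 + sqrt(474)/2 ≈ -28061.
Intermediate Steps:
Q = -7/2 (Q = 3 - 1/2*13 = 3 - 13/2 = -7/2 ≈ -3.5000)
u(d, A) = sqrt(474)/2 (u(d, A) = sqrt(122 - 7/2) = sqrt(237/2) = sqrt(474)/2)
f = 28072 (f = (-22)**2*58 = 484*58 = 28072)
u(-680, 148) - f = sqrt(474)/2 - 1*28072 = sqrt(474)/2 - 28072 = -28072 + sqrt(474)/2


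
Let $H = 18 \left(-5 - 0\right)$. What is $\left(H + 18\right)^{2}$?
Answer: $5184$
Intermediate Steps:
$H = -90$ ($H = 18 \left(-5 + 0\right) = 18 \left(-5\right) = -90$)
$\left(H + 18\right)^{2} = \left(-90 + 18\right)^{2} = \left(-72\right)^{2} = 5184$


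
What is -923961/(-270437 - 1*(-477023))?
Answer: -307987/68862 ≈ -4.4725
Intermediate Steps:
-923961/(-270437 - 1*(-477023)) = -923961/(-270437 + 477023) = -923961/206586 = -923961*1/206586 = -307987/68862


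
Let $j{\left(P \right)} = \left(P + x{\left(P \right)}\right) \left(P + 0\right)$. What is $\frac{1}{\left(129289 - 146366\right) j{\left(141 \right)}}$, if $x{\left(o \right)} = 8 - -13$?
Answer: $- \frac{1}{390072834} \approx -2.5636 \cdot 10^{-9}$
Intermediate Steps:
$x{\left(o \right)} = 21$ ($x{\left(o \right)} = 8 + 13 = 21$)
$j{\left(P \right)} = P \left(21 + P\right)$ ($j{\left(P \right)} = \left(P + 21\right) \left(P + 0\right) = \left(21 + P\right) P = P \left(21 + P\right)$)
$\frac{1}{\left(129289 - 146366\right) j{\left(141 \right)}} = \frac{1}{\left(129289 - 146366\right) 141 \left(21 + 141\right)} = \frac{1}{\left(-17077\right) 141 \cdot 162} = - \frac{1}{17077 \cdot 22842} = \left(- \frac{1}{17077}\right) \frac{1}{22842} = - \frac{1}{390072834}$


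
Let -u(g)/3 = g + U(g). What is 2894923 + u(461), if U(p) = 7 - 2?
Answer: 2893525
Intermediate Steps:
U(p) = 5
u(g) = -15 - 3*g (u(g) = -3*(g + 5) = -3*(5 + g) = -15 - 3*g)
2894923 + u(461) = 2894923 + (-15 - 3*461) = 2894923 + (-15 - 1383) = 2894923 - 1398 = 2893525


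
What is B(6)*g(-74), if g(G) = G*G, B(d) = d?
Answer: 32856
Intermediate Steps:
g(G) = G**2
B(6)*g(-74) = 6*(-74)**2 = 6*5476 = 32856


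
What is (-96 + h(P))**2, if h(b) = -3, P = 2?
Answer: 9801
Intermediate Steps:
(-96 + h(P))**2 = (-96 - 3)**2 = (-99)**2 = 9801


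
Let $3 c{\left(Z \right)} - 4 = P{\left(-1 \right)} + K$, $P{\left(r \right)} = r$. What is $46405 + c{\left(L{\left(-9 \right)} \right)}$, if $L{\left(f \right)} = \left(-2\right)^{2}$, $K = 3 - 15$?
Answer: $46402$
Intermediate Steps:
$K = -12$ ($K = 3 - 15 = -12$)
$L{\left(f \right)} = 4$
$c{\left(Z \right)} = -3$ ($c{\left(Z \right)} = \frac{4}{3} + \frac{-1 - 12}{3} = \frac{4}{3} + \frac{1}{3} \left(-13\right) = \frac{4}{3} - \frac{13}{3} = -3$)
$46405 + c{\left(L{\left(-9 \right)} \right)} = 46405 - 3 = 46402$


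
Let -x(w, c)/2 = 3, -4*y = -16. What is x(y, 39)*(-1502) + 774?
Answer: 9786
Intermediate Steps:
y = 4 (y = -1/4*(-16) = 4)
x(w, c) = -6 (x(w, c) = -2*3 = -6)
x(y, 39)*(-1502) + 774 = -6*(-1502) + 774 = 9012 + 774 = 9786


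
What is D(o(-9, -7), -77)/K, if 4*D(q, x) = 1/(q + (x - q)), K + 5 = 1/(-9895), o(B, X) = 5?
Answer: 9895/15238608 ≈ 0.00064934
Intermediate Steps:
K = -49476/9895 (K = -5 + 1/(-9895) = -5 - 1/9895 = -49476/9895 ≈ -5.0001)
D(q, x) = 1/(4*x) (D(q, x) = 1/(4*(q + (x - q))) = 1/(4*x))
D(o(-9, -7), -77)/K = ((¼)/(-77))/(-49476/9895) = ((¼)*(-1/77))*(-9895/49476) = -1/308*(-9895/49476) = 9895/15238608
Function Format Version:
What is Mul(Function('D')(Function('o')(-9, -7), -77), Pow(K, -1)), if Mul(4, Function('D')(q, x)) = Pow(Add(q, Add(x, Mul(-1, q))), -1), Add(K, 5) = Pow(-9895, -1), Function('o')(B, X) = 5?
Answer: Rational(9895, 15238608) ≈ 0.00064934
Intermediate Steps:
K = Rational(-49476, 9895) (K = Add(-5, Pow(-9895, -1)) = Add(-5, Rational(-1, 9895)) = Rational(-49476, 9895) ≈ -5.0001)
Function('D')(q, x) = Mul(Rational(1, 4), Pow(x, -1)) (Function('D')(q, x) = Mul(Rational(1, 4), Pow(Add(q, Add(x, Mul(-1, q))), -1)) = Mul(Rational(1, 4), Pow(x, -1)))
Mul(Function('D')(Function('o')(-9, -7), -77), Pow(K, -1)) = Mul(Mul(Rational(1, 4), Pow(-77, -1)), Pow(Rational(-49476, 9895), -1)) = Mul(Mul(Rational(1, 4), Rational(-1, 77)), Rational(-9895, 49476)) = Mul(Rational(-1, 308), Rational(-9895, 49476)) = Rational(9895, 15238608)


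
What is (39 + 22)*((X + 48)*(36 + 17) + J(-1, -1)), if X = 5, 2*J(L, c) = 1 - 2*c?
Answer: 342881/2 ≈ 1.7144e+5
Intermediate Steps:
J(L, c) = ½ - c (J(L, c) = (1 - 2*c)/2 = ½ - c)
(39 + 22)*((X + 48)*(36 + 17) + J(-1, -1)) = (39 + 22)*((5 + 48)*(36 + 17) + (½ - 1*(-1))) = 61*(53*53 + (½ + 1)) = 61*(2809 + 3/2) = 61*(5621/2) = 342881/2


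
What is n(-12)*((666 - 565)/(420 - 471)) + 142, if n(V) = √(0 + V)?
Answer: 142 - 202*I*√3/51 ≈ 142.0 - 6.8603*I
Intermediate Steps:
n(V) = √V
n(-12)*((666 - 565)/(420 - 471)) + 142 = √(-12)*((666 - 565)/(420 - 471)) + 142 = (2*I*√3)*(101/(-51)) + 142 = (2*I*√3)*(101*(-1/51)) + 142 = (2*I*√3)*(-101/51) + 142 = -202*I*√3/51 + 142 = 142 - 202*I*√3/51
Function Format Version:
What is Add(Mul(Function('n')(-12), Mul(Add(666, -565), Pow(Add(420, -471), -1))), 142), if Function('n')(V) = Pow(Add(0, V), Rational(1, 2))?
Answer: Add(142, Mul(Rational(-202, 51), I, Pow(3, Rational(1, 2)))) ≈ Add(142.00, Mul(-6.8603, I))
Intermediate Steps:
Function('n')(V) = Pow(V, Rational(1, 2))
Add(Mul(Function('n')(-12), Mul(Add(666, -565), Pow(Add(420, -471), -1))), 142) = Add(Mul(Pow(-12, Rational(1, 2)), Mul(Add(666, -565), Pow(Add(420, -471), -1))), 142) = Add(Mul(Mul(2, I, Pow(3, Rational(1, 2))), Mul(101, Pow(-51, -1))), 142) = Add(Mul(Mul(2, I, Pow(3, Rational(1, 2))), Mul(101, Rational(-1, 51))), 142) = Add(Mul(Mul(2, I, Pow(3, Rational(1, 2))), Rational(-101, 51)), 142) = Add(Mul(Rational(-202, 51), I, Pow(3, Rational(1, 2))), 142) = Add(142, Mul(Rational(-202, 51), I, Pow(3, Rational(1, 2))))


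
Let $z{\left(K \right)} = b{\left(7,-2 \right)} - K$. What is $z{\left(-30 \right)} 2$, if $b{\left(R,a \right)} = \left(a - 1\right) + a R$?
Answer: $26$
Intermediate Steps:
$b{\left(R,a \right)} = -1 + a + R a$ ($b{\left(R,a \right)} = \left(a - 1\right) + R a = \left(-1 + a\right) + R a = -1 + a + R a$)
$z{\left(K \right)} = -17 - K$ ($z{\left(K \right)} = \left(-1 - 2 + 7 \left(-2\right)\right) - K = \left(-1 - 2 - 14\right) - K = -17 - K$)
$z{\left(-30 \right)} 2 = \left(-17 - -30\right) 2 = \left(-17 + 30\right) 2 = 13 \cdot 2 = 26$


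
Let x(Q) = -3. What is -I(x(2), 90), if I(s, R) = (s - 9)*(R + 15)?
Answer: 1260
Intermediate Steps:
I(s, R) = (-9 + s)*(15 + R)
-I(x(2), 90) = -(-135 - 9*90 + 15*(-3) + 90*(-3)) = -(-135 - 810 - 45 - 270) = -1*(-1260) = 1260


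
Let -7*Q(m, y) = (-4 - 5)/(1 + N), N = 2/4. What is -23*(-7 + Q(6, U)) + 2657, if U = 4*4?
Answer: 19588/7 ≈ 2798.3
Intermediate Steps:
U = 16
N = ½ (N = 2*(¼) = ½ ≈ 0.50000)
Q(m, y) = 6/7 (Q(m, y) = -(-4 - 5)/(7*(1 + ½)) = -(-9)/(7*3/2) = -(-9)*2/(7*3) = -⅐*(-6) = 6/7)
-23*(-7 + Q(6, U)) + 2657 = -23*(-7 + 6/7) + 2657 = -23*(-43/7) + 2657 = 989/7 + 2657 = 19588/7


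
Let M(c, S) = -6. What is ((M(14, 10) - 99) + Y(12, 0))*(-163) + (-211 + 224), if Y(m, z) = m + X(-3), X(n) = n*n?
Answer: 13705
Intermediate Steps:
X(n) = n²
Y(m, z) = 9 + m (Y(m, z) = m + (-3)² = m + 9 = 9 + m)
((M(14, 10) - 99) + Y(12, 0))*(-163) + (-211 + 224) = ((-6 - 99) + (9 + 12))*(-163) + (-211 + 224) = (-105 + 21)*(-163) + 13 = -84*(-163) + 13 = 13692 + 13 = 13705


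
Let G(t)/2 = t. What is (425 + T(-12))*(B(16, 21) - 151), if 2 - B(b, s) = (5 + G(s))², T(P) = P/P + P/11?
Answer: -11021292/11 ≈ -1.0019e+6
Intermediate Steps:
T(P) = 1 + P/11 (T(P) = 1 + P*(1/11) = 1 + P/11)
G(t) = 2*t
B(b, s) = 2 - (5 + 2*s)²
(425 + T(-12))*(B(16, 21) - 151) = (425 + (1 + (1/11)*(-12)))*((2 - (5 + 2*21)²) - 151) = (425 + (1 - 12/11))*((2 - (5 + 42)²) - 151) = (425 - 1/11)*((2 - 1*47²) - 151) = 4674*((2 - 1*2209) - 151)/11 = 4674*((2 - 2209) - 151)/11 = 4674*(-2207 - 151)/11 = (4674/11)*(-2358) = -11021292/11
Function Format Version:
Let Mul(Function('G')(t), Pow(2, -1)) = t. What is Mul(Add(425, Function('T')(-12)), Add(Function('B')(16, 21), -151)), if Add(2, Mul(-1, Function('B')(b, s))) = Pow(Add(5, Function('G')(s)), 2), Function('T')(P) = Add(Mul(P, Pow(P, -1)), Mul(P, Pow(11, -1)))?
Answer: Rational(-11021292, 11) ≈ -1.0019e+6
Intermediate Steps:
Function('T')(P) = Add(1, Mul(Rational(1, 11), P)) (Function('T')(P) = Add(1, Mul(P, Rational(1, 11))) = Add(1, Mul(Rational(1, 11), P)))
Function('G')(t) = Mul(2, t)
Function('B')(b, s) = Add(2, Mul(-1, Pow(Add(5, Mul(2, s)), 2)))
Mul(Add(425, Function('T')(-12)), Add(Function('B')(16, 21), -151)) = Mul(Add(425, Add(1, Mul(Rational(1, 11), -12))), Add(Add(2, Mul(-1, Pow(Add(5, Mul(2, 21)), 2))), -151)) = Mul(Add(425, Add(1, Rational(-12, 11))), Add(Add(2, Mul(-1, Pow(Add(5, 42), 2))), -151)) = Mul(Add(425, Rational(-1, 11)), Add(Add(2, Mul(-1, Pow(47, 2))), -151)) = Mul(Rational(4674, 11), Add(Add(2, Mul(-1, 2209)), -151)) = Mul(Rational(4674, 11), Add(Add(2, -2209), -151)) = Mul(Rational(4674, 11), Add(-2207, -151)) = Mul(Rational(4674, 11), -2358) = Rational(-11021292, 11)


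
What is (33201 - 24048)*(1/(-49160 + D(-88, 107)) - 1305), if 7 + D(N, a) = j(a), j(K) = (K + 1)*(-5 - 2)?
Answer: -22085685924/1849 ≈ -1.1945e+7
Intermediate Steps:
j(K) = -7 - 7*K (j(K) = (1 + K)*(-7) = -7 - 7*K)
D(N, a) = -14 - 7*a (D(N, a) = -7 + (-7 - 7*a) = -14 - 7*a)
(33201 - 24048)*(1/(-49160 + D(-88, 107)) - 1305) = (33201 - 24048)*(1/(-49160 + (-14 - 7*107)) - 1305) = 9153*(1/(-49160 + (-14 - 749)) - 1305) = 9153*(1/(-49160 - 763) - 1305) = 9153*(1/(-49923) - 1305) = 9153*(-1/49923 - 1305) = 9153*(-65149516/49923) = -22085685924/1849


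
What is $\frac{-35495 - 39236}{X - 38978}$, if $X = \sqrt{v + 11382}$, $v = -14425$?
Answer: $\frac{2912864918}{1519287527} + \frac{74731 i \sqrt{3043}}{1519287527} \approx 1.9173 + 0.0027134 i$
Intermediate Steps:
$X = i \sqrt{3043}$ ($X = \sqrt{-14425 + 11382} = \sqrt{-3043} = i \sqrt{3043} \approx 55.163 i$)
$\frac{-35495 - 39236}{X - 38978} = \frac{-35495 - 39236}{i \sqrt{3043} - 38978} = - \frac{74731}{-38978 + i \sqrt{3043}}$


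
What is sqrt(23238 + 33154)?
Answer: 2*sqrt(14098) ≈ 237.47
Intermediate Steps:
sqrt(23238 + 33154) = sqrt(56392) = 2*sqrt(14098)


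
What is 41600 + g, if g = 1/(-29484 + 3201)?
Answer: 1093372799/26283 ≈ 41600.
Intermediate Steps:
g = -1/26283 (g = 1/(-26283) = -1/26283 ≈ -3.8047e-5)
41600 + g = 41600 - 1/26283 = 1093372799/26283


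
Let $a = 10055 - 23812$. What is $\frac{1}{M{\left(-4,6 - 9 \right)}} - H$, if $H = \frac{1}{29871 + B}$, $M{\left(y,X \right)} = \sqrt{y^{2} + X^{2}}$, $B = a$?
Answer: $\frac{16109}{80570} \approx 0.19994$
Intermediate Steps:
$a = -13757$
$B = -13757$
$M{\left(y,X \right)} = \sqrt{X^{2} + y^{2}}$
$H = \frac{1}{16114}$ ($H = \frac{1}{29871 - 13757} = \frac{1}{16114} \approx 6.2058 \cdot 10^{-5}$)
$\frac{1}{M{\left(-4,6 - 9 \right)}} - H = \frac{1}{\sqrt{\left(6 - 9\right)^{2} + \left(-4\right)^{2}}} - \frac{1}{16114} = \frac{1}{\sqrt{\left(-3\right)^{2} + 16}} - \frac{1}{16114} = \frac{1}{\sqrt{9 + 16}} - \frac{1}{16114} = \frac{1}{\sqrt{25}} - \frac{1}{16114} = \frac{1}{5} - \frac{1}{16114} = \frac{16109}{80570}$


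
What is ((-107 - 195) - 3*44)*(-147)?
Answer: 63798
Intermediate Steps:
((-107 - 195) - 3*44)*(-147) = (-302 - 132)*(-147) = -434*(-147) = 63798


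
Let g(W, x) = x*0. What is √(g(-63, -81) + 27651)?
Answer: √27651 ≈ 166.29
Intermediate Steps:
g(W, x) = 0
√(g(-63, -81) + 27651) = √(0 + 27651) = √27651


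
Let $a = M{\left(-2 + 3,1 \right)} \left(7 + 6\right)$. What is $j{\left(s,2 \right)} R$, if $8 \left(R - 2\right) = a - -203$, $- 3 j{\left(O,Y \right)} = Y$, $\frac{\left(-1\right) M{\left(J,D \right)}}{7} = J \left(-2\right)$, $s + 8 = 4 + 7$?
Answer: $- \frac{401}{12} \approx -33.417$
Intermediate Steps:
$s = 3$ ($s = -8 + \left(4 + 7\right) = -8 + 11 = 3$)
$M{\left(J,D \right)} = 14 J$ ($M{\left(J,D \right)} = - 7 J \left(-2\right) = - 7 \left(- 2 J\right) = 14 J$)
$a = 182$ ($a = 14 \left(-2 + 3\right) \left(7 + 6\right) = 14 \cdot 1 \cdot 13 = 14 \cdot 13 = 182$)
$j{\left(O,Y \right)} = - \frac{Y}{3}$
$R = \frac{401}{8}$ ($R = 2 + \frac{182 - -203}{8} = 2 + \frac{182 + 203}{8} = 2 + \frac{1}{8} \cdot 385 = 2 + \frac{385}{8} = \frac{401}{8} \approx 50.125$)
$j{\left(s,2 \right)} R = \left(- \frac{1}{3}\right) 2 \cdot \frac{401}{8} = \left(- \frac{2}{3}\right) \frac{401}{8} = - \frac{401}{12}$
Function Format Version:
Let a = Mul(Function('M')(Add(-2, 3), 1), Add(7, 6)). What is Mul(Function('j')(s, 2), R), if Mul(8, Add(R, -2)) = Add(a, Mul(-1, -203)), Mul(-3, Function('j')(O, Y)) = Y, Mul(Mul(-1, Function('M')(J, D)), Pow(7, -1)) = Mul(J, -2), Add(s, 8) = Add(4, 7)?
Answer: Rational(-401, 12) ≈ -33.417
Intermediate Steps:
s = 3 (s = Add(-8, Add(4, 7)) = Add(-8, 11) = 3)
Function('M')(J, D) = Mul(14, J) (Function('M')(J, D) = Mul(-7, Mul(J, -2)) = Mul(-7, Mul(-2, J)) = Mul(14, J))
a = 182 (a = Mul(Mul(14, Add(-2, 3)), Add(7, 6)) = Mul(Mul(14, 1), 13) = Mul(14, 13) = 182)
Function('j')(O, Y) = Mul(Rational(-1, 3), Y)
R = Rational(401, 8) (R = Add(2, Mul(Rational(1, 8), Add(182, Mul(-1, -203)))) = Add(2, Mul(Rational(1, 8), Add(182, 203))) = Add(2, Mul(Rational(1, 8), 385)) = Add(2, Rational(385, 8)) = Rational(401, 8) ≈ 50.125)
Mul(Function('j')(s, 2), R) = Mul(Mul(Rational(-1, 3), 2), Rational(401, 8)) = Mul(Rational(-2, 3), Rational(401, 8)) = Rational(-401, 12)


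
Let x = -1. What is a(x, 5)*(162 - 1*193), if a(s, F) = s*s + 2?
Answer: -93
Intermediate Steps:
a(s, F) = 2 + s² (a(s, F) = s² + 2 = 2 + s²)
a(x, 5)*(162 - 1*193) = (2 + (-1)²)*(162 - 1*193) = (2 + 1)*(162 - 193) = 3*(-31) = -93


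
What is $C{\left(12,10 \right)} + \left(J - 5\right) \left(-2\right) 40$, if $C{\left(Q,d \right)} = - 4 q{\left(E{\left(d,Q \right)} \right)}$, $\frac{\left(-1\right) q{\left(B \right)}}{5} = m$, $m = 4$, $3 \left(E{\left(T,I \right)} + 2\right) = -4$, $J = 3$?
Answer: $240$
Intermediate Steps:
$E{\left(T,I \right)} = - \frac{10}{3}$ ($E{\left(T,I \right)} = -2 + \frac{1}{3} \left(-4\right) = -2 - \frac{4}{3} = - \frac{10}{3}$)
$q{\left(B \right)} = -20$ ($q{\left(B \right)} = \left(-5\right) 4 = -20$)
$C{\left(Q,d \right)} = 80$ ($C{\left(Q,d \right)} = \left(-4\right) \left(-20\right) = 80$)
$C{\left(12,10 \right)} + \left(J - 5\right) \left(-2\right) 40 = 80 + \left(3 - 5\right) \left(-2\right) 40 = 80 + \left(-2\right) \left(-2\right) 40 = 80 + 4 \cdot 40 = 80 + 160 = 240$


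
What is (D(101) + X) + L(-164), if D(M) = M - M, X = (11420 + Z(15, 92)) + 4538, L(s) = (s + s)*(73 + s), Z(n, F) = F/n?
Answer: 687182/15 ≈ 45812.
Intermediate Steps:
L(s) = 2*s*(73 + s) (L(s) = (2*s)*(73 + s) = 2*s*(73 + s))
X = 239462/15 (X = (11420 + 92/15) + 4538 = 171392/15 + 4538 = 239462/15 ≈ 15964.)
D(M) = 0
(D(101) + X) + L(-164) = (0 + 239462/15) + 2*(-164)*(73 - 164) = 239462/15 + 2*(-164)*(-91) = 239462/15 + 29848 = 687182/15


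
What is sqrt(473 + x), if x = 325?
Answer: sqrt(798) ≈ 28.249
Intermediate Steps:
sqrt(473 + x) = sqrt(473 + 325) = sqrt(798)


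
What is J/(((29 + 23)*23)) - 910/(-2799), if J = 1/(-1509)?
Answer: 547444147/1683844812 ≈ 0.32512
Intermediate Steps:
J = -1/1509 ≈ -0.00066269
J/(((29 + 23)*23)) - 910/(-2799) = -1/(23*(29 + 23))/1509 - 910/(-2799) = -1/(1509*(52*23)) - 910*(-1/2799) = -1/1509/1196 + 910/2799 = -1/1509*1/1196 + 910/2799 = -1/1804764 + 910/2799 = 547444147/1683844812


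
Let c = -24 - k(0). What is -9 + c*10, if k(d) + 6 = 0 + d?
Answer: -189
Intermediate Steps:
k(d) = -6 + d (k(d) = -6 + (0 + d) = -6 + d)
c = -18 (c = -24 - (-6 + 0) = -24 - 1*(-6) = -24 + 6 = -18)
-9 + c*10 = -9 - 18*10 = -9 - 180 = -189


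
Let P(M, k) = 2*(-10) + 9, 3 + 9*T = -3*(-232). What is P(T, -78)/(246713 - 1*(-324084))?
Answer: -11/570797 ≈ -1.9271e-5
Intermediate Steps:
T = 77 (T = -⅓ + (-3*(-232))/9 = -⅓ + (⅑)*696 = -⅓ + 232/3 = 77)
P(M, k) = -11 (P(M, k) = -20 + 9 = -11)
P(T, -78)/(246713 - 1*(-324084)) = -11/(246713 - 1*(-324084)) = -11/(246713 + 324084) = -11/570797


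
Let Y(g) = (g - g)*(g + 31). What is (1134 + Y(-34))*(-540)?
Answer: -612360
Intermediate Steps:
Y(g) = 0 (Y(g) = 0*(31 + g) = 0)
(1134 + Y(-34))*(-540) = (1134 + 0)*(-540) = 1134*(-540) = -612360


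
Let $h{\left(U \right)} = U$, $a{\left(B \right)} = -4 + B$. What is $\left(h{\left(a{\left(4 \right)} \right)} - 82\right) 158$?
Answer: $-12956$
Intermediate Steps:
$\left(h{\left(a{\left(4 \right)} \right)} - 82\right) 158 = \left(\left(-4 + 4\right) - 82\right) 158 = \left(0 - 82\right) 158 = \left(-82\right) 158 = -12956$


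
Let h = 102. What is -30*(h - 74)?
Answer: -840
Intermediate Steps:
-30*(h - 74) = -30*(102 - 74) = -30*28 = -840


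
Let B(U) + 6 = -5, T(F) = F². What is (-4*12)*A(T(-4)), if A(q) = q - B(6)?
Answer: -1296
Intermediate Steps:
B(U) = -11 (B(U) = -6 - 5 = -11)
A(q) = 11 + q (A(q) = q - 1*(-11) = q + 11 = 11 + q)
(-4*12)*A(T(-4)) = (-4*12)*(11 + (-4)²) = -48*(11 + 16) = -48*27 = -1296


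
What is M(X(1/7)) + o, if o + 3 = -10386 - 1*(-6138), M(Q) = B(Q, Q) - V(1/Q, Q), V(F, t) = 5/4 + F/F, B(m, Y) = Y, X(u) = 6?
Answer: -16989/4 ≈ -4247.3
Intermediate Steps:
V(F, t) = 9/4 (V(F, t) = 5*(1/4) + 1 = 5/4 + 1 = 9/4)
M(Q) = -9/4 + Q (M(Q) = Q - 1*9/4 = Q - 9/4 = -9/4 + Q)
o = -4251 (o = -3 + (-10386 - 1*(-6138)) = -3 + (-10386 + 6138) = -3 - 4248 = -4251)
M(X(1/7)) + o = (-9/4 + 6) - 4251 = 15/4 - 4251 = -16989/4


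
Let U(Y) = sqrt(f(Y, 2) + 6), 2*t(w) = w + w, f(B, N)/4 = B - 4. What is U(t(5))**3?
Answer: 10*sqrt(10) ≈ 31.623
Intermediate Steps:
f(B, N) = -16 + 4*B (f(B, N) = 4*(B - 4) = 4*(-4 + B) = -16 + 4*B)
t(w) = w (t(w) = (w + w)/2 = (2*w)/2 = w)
U(Y) = sqrt(-10 + 4*Y) (U(Y) = sqrt((-16 + 4*Y) + 6) = sqrt(-10 + 4*Y))
U(t(5))**3 = (sqrt(-10 + 4*5))**3 = (sqrt(-10 + 20))**3 = (sqrt(10))**3 = 10*sqrt(10)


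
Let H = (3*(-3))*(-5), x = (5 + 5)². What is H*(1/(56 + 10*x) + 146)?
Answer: 2312655/352 ≈ 6570.0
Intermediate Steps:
x = 100 (x = 10² = 100)
H = 45 (H = -9*(-5) = 45)
H*(1/(56 + 10*x) + 146) = 45*(1/(56 + 10*100) + 146) = 45*(1/(56 + 1000) + 146) = 45*(1/1056 + 146) = 45*(154177/1056) = 2312655/352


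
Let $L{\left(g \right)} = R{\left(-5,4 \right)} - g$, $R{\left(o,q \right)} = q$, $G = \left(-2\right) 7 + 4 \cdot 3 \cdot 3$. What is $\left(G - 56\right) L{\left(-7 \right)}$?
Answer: $-374$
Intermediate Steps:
$G = 22$ ($G = -14 + 12 \cdot 3 = -14 + 36 = 22$)
$L{\left(g \right)} = 4 - g$
$\left(G - 56\right) L{\left(-7 \right)} = \left(22 - 56\right) \left(4 - -7\right) = - 34 \left(4 + 7\right) = \left(-34\right) 11 = -374$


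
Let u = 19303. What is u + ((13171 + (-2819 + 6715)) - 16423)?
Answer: 19947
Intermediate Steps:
u + ((13171 + (-2819 + 6715)) - 16423) = 19303 + ((13171 + (-2819 + 6715)) - 16423) = 19303 + ((13171 + 3896) - 16423) = 19303 + (17067 - 16423) = 19303 + 644 = 19947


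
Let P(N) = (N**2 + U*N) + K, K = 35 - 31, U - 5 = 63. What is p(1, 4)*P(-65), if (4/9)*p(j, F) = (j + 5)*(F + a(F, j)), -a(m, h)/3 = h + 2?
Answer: 25785/2 ≈ 12893.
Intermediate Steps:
U = 68 (U = 5 + 63 = 68)
K = 4
a(m, h) = -6 - 3*h (a(m, h) = -3*(h + 2) = -3*(2 + h) = -6 - 3*h)
P(N) = 4 + N**2 + 68*N (P(N) = (N**2 + 68*N) + 4 = 4 + N**2 + 68*N)
p(j, F) = 9*(5 + j)*(-6 + F - 3*j)/4 (p(j, F) = 9*((j + 5)*(F + (-6 - 3*j)))/4 = 9*((5 + j)*(-6 + F - 3*j))/4 = 9*(5 + j)*(-6 + F - 3*j)/4)
p(1, 4)*P(-65) = (-135/2 - 189/4*1 - 27/4*1**2 + (45/4)*4 + (9/4)*4*1)*(4 + (-65)**2 + 68*(-65)) = (-135/2 - 189/4 - 27/4*1 + 45 + 9)*(4 + 4225 - 4420) = (-135/2 - 189/4 - 27/4 + 45 + 9)*(-191) = -135/2*(-191) = 25785/2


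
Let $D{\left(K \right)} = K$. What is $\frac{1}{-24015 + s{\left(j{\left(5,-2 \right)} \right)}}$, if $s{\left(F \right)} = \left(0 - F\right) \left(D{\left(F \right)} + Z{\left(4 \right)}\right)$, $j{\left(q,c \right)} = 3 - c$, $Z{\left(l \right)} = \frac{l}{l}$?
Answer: $- \frac{1}{24045} \approx -4.1589 \cdot 10^{-5}$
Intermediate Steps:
$Z{\left(l \right)} = 1$
$s{\left(F \right)} = - F \left(1 + F\right)$ ($s{\left(F \right)} = \left(0 - F\right) \left(F + 1\right) = - F \left(1 + F\right)$)
$\frac{1}{-24015 + s{\left(j{\left(5,-2 \right)} \right)}} = \frac{1}{-24015 - \left(3 - -2\right) \left(1 + \left(3 - -2\right)\right)} = \frac{1}{-24015 - \left(3 + 2\right) \left(1 + \left(3 + 2\right)\right)} = \frac{1}{-24015 - 5 \left(1 + 5\right)} = \frac{1}{-24015 - 5 \cdot 6} = \frac{1}{-24015 - 30} = \frac{1}{-24045} = - \frac{1}{24045}$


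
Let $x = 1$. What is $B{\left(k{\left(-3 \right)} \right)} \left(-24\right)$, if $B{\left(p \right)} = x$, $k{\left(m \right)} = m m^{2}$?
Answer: $-24$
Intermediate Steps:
$k{\left(m \right)} = m^{3}$
$B{\left(p \right)} = 1$
$B{\left(k{\left(-3 \right)} \right)} \left(-24\right) = 1 \left(-24\right) = -24$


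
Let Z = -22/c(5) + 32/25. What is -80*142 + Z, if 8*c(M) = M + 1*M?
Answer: -284408/25 ≈ -11376.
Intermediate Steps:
c(M) = M/4 (c(M) = (M + 1*M)/8 = (M + M)/8 = (2*M)/8 = M/4)
Z = -408/25 (Z = -22/((1/4)*5) + 32/25 = -22/5/4 + 32*(1/25) = -22*4/5 + 32/25 = -88/5 + 32/25 = -408/25 ≈ -16.320)
-80*142 + Z = -80*142 - 408/25 = -11360 - 408/25 = -284408/25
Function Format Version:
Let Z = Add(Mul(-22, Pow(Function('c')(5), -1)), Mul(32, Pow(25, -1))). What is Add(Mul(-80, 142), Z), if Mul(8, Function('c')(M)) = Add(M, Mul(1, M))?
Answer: Rational(-284408, 25) ≈ -11376.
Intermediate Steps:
Function('c')(M) = Mul(Rational(1, 4), M) (Function('c')(M) = Mul(Rational(1, 8), Add(M, Mul(1, M))) = Mul(Rational(1, 8), Add(M, M)) = Mul(Rational(1, 8), Mul(2, M)) = Mul(Rational(1, 4), M))
Z = Rational(-408, 25) (Z = Add(Mul(-22, Pow(Mul(Rational(1, 4), 5), -1)), Mul(32, Pow(25, -1))) = Add(Mul(-22, Pow(Rational(5, 4), -1)), Mul(32, Rational(1, 25))) = Add(Mul(-22, Rational(4, 5)), Rational(32, 25)) = Add(Rational(-88, 5), Rational(32, 25)) = Rational(-408, 25) ≈ -16.320)
Add(Mul(-80, 142), Z) = Add(Mul(-80, 142), Rational(-408, 25)) = Add(-11360, Rational(-408, 25)) = Rational(-284408, 25)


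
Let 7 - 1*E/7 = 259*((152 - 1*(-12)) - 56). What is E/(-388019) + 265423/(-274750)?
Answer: -49205480787/106608220250 ≈ -0.46155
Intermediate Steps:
E = -195755 (E = 49 - 1813*((152 - 1*(-12)) - 56) = 49 - 1813*((152 + 12) - 56) = 49 - 1813*(164 - 56) = 49 - 1813*108 = 49 - 7*27972 = 49 - 195804 = -195755)
E/(-388019) + 265423/(-274750) = -195755/(-388019) + 265423/(-274750) = -195755*(-1/388019) + 265423*(-1/274750) = 195755/388019 - 265423/274750 = -49205480787/106608220250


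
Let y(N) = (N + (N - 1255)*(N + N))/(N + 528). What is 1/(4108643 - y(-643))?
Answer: 1/4129862 ≈ 2.4214e-7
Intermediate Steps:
y(N) = (N + 2*N*(-1255 + N))/(528 + N) (y(N) = (N + (-1255 + N)*(2*N))/(528 + N) = (N + 2*N*(-1255 + N))/(528 + N))
1/(4108643 - y(-643)) = 1/(4108643 - (-643)*(-2509 + 2*(-643))/(528 - 643)) = 1/(4108643 - (-643)*(-2509 - 1286)/(-115)) = 1/(4108643 - (-643)*(-1)*(-3795)/115) = 1/(4108643 - 1*(-21219)) = 1/(4108643 + 21219) = 1/4129862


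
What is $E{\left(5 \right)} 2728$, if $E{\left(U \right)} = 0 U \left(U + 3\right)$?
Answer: $0$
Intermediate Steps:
$E{\left(U \right)} = 0$ ($E{\left(U \right)} = 0 \left(3 + U\right) = 0$)
$E{\left(5 \right)} 2728 = 0 \cdot 2728 = 0$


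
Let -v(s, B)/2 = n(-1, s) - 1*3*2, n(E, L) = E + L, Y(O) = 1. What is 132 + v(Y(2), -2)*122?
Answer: 1596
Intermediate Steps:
v(s, B) = 14 - 2*s (v(s, B) = -2*((-1 + s) - 1*3*2) = -2*((-1 + s) - 3*2) = -2*((-1 + s) - 6) = -2*(-7 + s) = 14 - 2*s)
132 + v(Y(2), -2)*122 = 132 + (14 - 2*1)*122 = 132 + (14 - 2)*122 = 132 + 12*122 = 132 + 1464 = 1596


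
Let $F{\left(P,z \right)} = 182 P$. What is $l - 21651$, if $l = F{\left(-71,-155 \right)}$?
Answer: $-34573$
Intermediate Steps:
$l = -12922$ ($l = 182 \left(-71\right) = -12922$)
$l - 21651 = -12922 - 21651 = -34573$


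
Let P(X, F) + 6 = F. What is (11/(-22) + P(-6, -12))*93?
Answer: -3441/2 ≈ -1720.5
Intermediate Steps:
P(X, F) = -6 + F
(11/(-22) + P(-6, -12))*93 = (11/(-22) + (-6 - 12))*93 = (11*(-1/22) - 18)*93 = (-½ - 18)*93 = -37/2*93 = -3441/2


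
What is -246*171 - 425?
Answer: -42491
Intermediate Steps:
-246*171 - 425 = -42066 - 425 = -42491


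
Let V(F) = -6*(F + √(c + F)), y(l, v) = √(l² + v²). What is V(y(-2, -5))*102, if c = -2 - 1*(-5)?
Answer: -612*√29 - 612*√(3 + √29) ≈ -5067.9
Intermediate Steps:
c = 3 (c = -2 + 5 = 3)
V(F) = -6*F - 6*√(3 + F) (V(F) = -6*(F + √(3 + F)) = -6*F - 6*√(3 + F))
V(y(-2, -5))*102 = (-6*√((-2)² + (-5)²) - 6*√(3 + √((-2)² + (-5)²)))*102 = (-6*√(4 + 25) - 6*√(3 + √(4 + 25)))*102 = (-6*√29 - 6*√(3 + √29))*102 = -612*√29 - 612*√(3 + √29)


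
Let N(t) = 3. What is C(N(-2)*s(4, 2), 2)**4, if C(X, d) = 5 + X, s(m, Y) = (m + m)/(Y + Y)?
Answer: 14641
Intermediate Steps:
s(m, Y) = m/Y (s(m, Y) = (2*m)/((2*Y)) = (2*m)*(1/(2*Y)) = m/Y)
C(N(-2)*s(4, 2), 2)**4 = (5 + 3*(4/2))**4 = (5 + 3*(4*(1/2)))**4 = (5 + 3*2)**4 = (5 + 6)**4 = 11**4 = 14641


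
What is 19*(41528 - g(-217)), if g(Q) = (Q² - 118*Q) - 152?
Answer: -589285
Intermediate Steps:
g(Q) = -152 + Q² - 118*Q
19*(41528 - g(-217)) = 19*(41528 - (-152 + (-217)² - 118*(-217))) = 19*(41528 - (-152 + 47089 + 25606)) = 19*(41528 - 1*72543) = 19*(41528 - 72543) = 19*(-31015) = -589285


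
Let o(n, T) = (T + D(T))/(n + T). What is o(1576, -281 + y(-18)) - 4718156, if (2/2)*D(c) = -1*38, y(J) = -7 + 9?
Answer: -6119448649/1297 ≈ -4.7182e+6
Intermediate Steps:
y(J) = 2
D(c) = -38 (D(c) = -1*38 = -38)
o(n, T) = (-38 + T)/(T + n) (o(n, T) = (T - 38)/(n + T) = (-38 + T)/(T + n))
o(1576, -281 + y(-18)) - 4718156 = (-38 + (-281 + 2))/((-281 + 2) + 1576) - 4718156 = (-38 - 279)/(-279 + 1576) - 4718156 = -317/1297 - 4718156 = -6119448649/1297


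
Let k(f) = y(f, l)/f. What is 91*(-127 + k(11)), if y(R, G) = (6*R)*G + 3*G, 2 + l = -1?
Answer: -145964/11 ≈ -13269.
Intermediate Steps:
l = -3 (l = -2 - 1 = -3)
y(R, G) = 3*G + 6*G*R (y(R, G) = 6*G*R + 3*G = 3*G + 6*G*R)
k(f) = (-9 - 18*f)/f (k(f) = (3*(-3)*(1 + 2*f))/f = (-9 - 18*f)/f)
91*(-127 + k(11)) = 91*(-127 + (-18 - 9/11)) = 91*(-127 - 207/11) = 91*(-1604/11) = -145964/11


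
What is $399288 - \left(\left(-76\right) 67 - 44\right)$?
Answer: $404424$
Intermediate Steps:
$399288 - \left(\left(-76\right) 67 - 44\right) = 399288 - \left(-5092 - 44\right) = 399288 - -5136 = 399288 + 5136 = 404424$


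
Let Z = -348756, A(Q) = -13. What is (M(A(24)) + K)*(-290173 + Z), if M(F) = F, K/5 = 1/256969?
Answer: 2134401105968/256969 ≈ 8.3061e+6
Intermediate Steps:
K = 5/256969 ≈ 1.9458e-5
(M(A(24)) + K)*(-290173 + Z) = (-13 + 5/256969)*(-290173 - 348756) = -3340592/256969*(-638929) = 2134401105968/256969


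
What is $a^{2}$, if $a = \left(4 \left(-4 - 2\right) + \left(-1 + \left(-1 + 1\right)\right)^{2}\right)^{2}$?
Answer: $279841$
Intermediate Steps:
$a = 529$ ($a = \left(4 \left(-6\right) + \left(-1 + 0\right)^{2}\right)^{2} = \left(-24 + \left(-1\right)^{2}\right)^{2} = \left(-24 + 1\right)^{2} = \left(-23\right)^{2} = 529$)
$a^{2} = 529^{2} = 279841$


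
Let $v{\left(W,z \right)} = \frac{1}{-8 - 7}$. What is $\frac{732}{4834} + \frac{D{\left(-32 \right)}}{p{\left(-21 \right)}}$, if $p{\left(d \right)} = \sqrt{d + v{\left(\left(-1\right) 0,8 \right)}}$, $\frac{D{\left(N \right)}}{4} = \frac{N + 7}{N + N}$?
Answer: $\frac{366}{2417} - \frac{25 i \sqrt{1185}}{2528} \approx 0.15143 - 0.34043 i$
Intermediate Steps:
$D{\left(N \right)} = \frac{2 \left(7 + N\right)}{N}$ ($D{\left(N \right)} = 4 \frac{N + 7}{N + N} = 4 \frac{7 + N}{2 N} = \frac{2 \left(7 + N\right)}{N}$)
$v{\left(W,z \right)} = - \frac{1}{15}$ ($v{\left(W,z \right)} = \frac{1}{-15} = - \frac{1}{15}$)
$p{\left(d \right)} = \sqrt{- \frac{1}{15} + d}$ ($p{\left(d \right)} = \sqrt{d - \frac{1}{15}} = \sqrt{- \frac{1}{15} + d}$)
$\frac{732}{4834} + \frac{D{\left(-32 \right)}}{p{\left(-21 \right)}} = \frac{732}{4834} + \frac{2 + \frac{14}{-32}}{\frac{1}{15} \sqrt{-15 + 225 \left(-21\right)}} = 732 \cdot \frac{1}{4834} + \frac{2 + 14 \left(- \frac{1}{32}\right)}{\frac{1}{15} \sqrt{-15 - 4725}} = \frac{366}{2417} + \frac{2 - \frac{7}{16}}{\frac{1}{15} \sqrt{-4740}} = \frac{366}{2417} + \frac{25}{16 \frac{2 i \sqrt{1185}}{15}} = \frac{366}{2417} + \frac{25 \left(- \frac{i \sqrt{1185}}{158}\right)}{16} = \frac{366}{2417} - \frac{25 i \sqrt{1185}}{2528}$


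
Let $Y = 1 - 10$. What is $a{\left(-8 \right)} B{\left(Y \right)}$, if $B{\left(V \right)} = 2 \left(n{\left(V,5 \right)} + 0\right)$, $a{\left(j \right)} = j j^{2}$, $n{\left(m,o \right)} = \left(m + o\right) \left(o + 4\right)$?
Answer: $36864$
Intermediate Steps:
$Y = -9$ ($Y = 1 - 10 = -9$)
$n{\left(m,o \right)} = \left(4 + o\right) \left(m + o\right)$ ($n{\left(m,o \right)} = \left(m + o\right) \left(4 + o\right) = \left(4 + o\right) \left(m + o\right)$)
$a{\left(j \right)} = j^{3}$
$B{\left(V \right)} = 90 + 18 V$ ($B{\left(V \right)} = 2 \left(\left(5^{2} + 4 V + 4 \cdot 5 + V 5\right) + 0\right) = 2 \left(\left(25 + 4 V + 20 + 5 V\right) + 0\right) = 2 \left(\left(45 + 9 V\right) + 0\right) = 2 \left(45 + 9 V\right) = 90 + 18 V$)
$a{\left(-8 \right)} B{\left(Y \right)} = \left(-8\right)^{3} \left(90 + 18 \left(-9\right)\right) = - 512 \left(90 - 162\right) = \left(-512\right) \left(-72\right) = 36864$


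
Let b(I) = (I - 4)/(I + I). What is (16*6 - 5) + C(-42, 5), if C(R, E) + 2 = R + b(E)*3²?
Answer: 479/10 ≈ 47.900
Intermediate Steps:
b(I) = (-4 + I)/(2*I) (b(I) = (-4 + I)/((2*I)) = (-4 + I)*(1/(2*I)) = (-4 + I)/(2*I))
C(R, E) = -2 + R + 9*(-4 + E)/(2*E) (C(R, E) = -2 + (R + ((-4 + E)/(2*E))*3²) = -2 + (R + ((-4 + E)/(2*E))*9) = -2 + (R + 9*(-4 + E)/(2*E)) = -2 + R + 9*(-4 + E)/(2*E))
(16*6 - 5) + C(-42, 5) = (16*6 - 5) + (5/2 - 42 - 18/5) = (96 - 5) + (5/2 - 42 - 18*⅕) = 91 + (5/2 - 42 - 18/5) = 91 - 431/10 = 479/10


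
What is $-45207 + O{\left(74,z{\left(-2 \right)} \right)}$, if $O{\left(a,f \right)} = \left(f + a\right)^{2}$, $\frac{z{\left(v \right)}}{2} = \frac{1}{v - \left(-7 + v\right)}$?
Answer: $- \frac{1944743}{49} \approx -39689.0$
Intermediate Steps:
$z{\left(v \right)} = \frac{2}{7}$ ($z{\left(v \right)} = \frac{2}{v - \left(-7 + v\right)} = \frac{2}{7}$)
$O{\left(a,f \right)} = \left(a + f\right)^{2}$
$-45207 + O{\left(74,z{\left(-2 \right)} \right)} = -45207 + \left(74 + \frac{2}{7}\right)^{2} = -45207 + \left(\frac{520}{7}\right)^{2} = -45207 + \frac{270400}{49} = - \frac{1944743}{49}$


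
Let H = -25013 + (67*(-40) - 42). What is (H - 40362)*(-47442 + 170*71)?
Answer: 2408727084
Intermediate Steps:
H = -27735 (H = -25013 + (-2680 - 42) = -25013 - 2722 = -27735)
(H - 40362)*(-47442 + 170*71) = (-27735 - 40362)*(-47442 + 170*71) = -68097*(-47442 + 12070) = -68097*(-35372) = 2408727084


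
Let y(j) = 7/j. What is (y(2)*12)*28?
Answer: 1176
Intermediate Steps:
(y(2)*12)*28 = ((7/2)*12)*28 = 42*28 = 1176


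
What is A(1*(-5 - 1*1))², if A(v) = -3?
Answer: 9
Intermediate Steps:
A(1*(-5 - 1*1))² = (-3)² = 9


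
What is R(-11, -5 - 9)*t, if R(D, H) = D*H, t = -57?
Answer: -8778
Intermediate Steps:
R(-11, -5 - 9)*t = -11*(-5 - 9)*(-57) = -11*(-14)*(-57) = 154*(-57) = -8778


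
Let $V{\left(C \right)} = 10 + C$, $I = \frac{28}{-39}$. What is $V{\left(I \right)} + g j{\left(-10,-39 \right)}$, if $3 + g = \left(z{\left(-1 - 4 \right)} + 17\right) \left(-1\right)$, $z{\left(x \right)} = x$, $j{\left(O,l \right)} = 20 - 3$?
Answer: $- \frac{9583}{39} \approx -245.72$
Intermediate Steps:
$j{\left(O,l \right)} = 17$ ($j{\left(O,l \right)} = 20 - 3 = 17$)
$I = - \frac{28}{39}$ ($I = 28 \left(- \frac{1}{39}\right) = - \frac{28}{39} \approx -0.71795$)
$g = -15$ ($g = -3 + \left(\left(-1 - 4\right) + 17\right) \left(-1\right) = -3 + \left(-5 + 17\right) \left(-1\right) = -3 + 12 \left(-1\right) = -3 - 12 = -15$)
$V{\left(I \right)} + g j{\left(-10,-39 \right)} = \left(10 - \frac{28}{39}\right) - 255 = \frac{362}{39} - 255 = - \frac{9583}{39}$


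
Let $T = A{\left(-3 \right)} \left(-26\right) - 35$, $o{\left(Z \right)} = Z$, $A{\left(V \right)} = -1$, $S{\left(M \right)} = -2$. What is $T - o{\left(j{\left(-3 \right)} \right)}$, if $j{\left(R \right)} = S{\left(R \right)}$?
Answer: $-7$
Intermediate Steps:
$j{\left(R \right)} = -2$
$T = -9$ ($T = \left(-1\right) \left(-26\right) - 35 = 26 - 35 = -9$)
$T - o{\left(j{\left(-3 \right)} \right)} = -9 - -2 = -9 + 2 = -7$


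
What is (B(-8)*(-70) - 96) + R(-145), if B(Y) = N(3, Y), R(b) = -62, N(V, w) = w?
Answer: 402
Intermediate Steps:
B(Y) = Y
(B(-8)*(-70) - 96) + R(-145) = (-8*(-70) - 96) - 62 = (560 - 96) - 62 = 464 - 62 = 402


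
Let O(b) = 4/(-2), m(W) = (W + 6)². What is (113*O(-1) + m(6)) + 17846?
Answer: 17764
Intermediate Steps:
m(W) = (6 + W)²
O(b) = -2 (O(b) = 4*(-½) = -2)
(113*O(-1) + m(6)) + 17846 = (113*(-2) + (6 + 6)²) + 17846 = (-226 + 12²) + 17846 = (-226 + 144) + 17846 = -82 + 17846 = 17764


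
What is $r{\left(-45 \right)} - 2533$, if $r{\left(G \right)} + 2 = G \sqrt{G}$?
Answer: $-2535 - 135 i \sqrt{5} \approx -2535.0 - 301.87 i$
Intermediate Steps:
$r{\left(G \right)} = -2 + G^{\frac{3}{2}}$ ($r{\left(G \right)} = -2 + G \sqrt{G} = -2 + G^{\frac{3}{2}}$)
$r{\left(-45 \right)} - 2533 = \left(-2 + \left(-45\right)^{\frac{3}{2}}\right) - 2533 = \left(-2 - 135 i \sqrt{5}\right) - 2533 = -2535 - 135 i \sqrt{5}$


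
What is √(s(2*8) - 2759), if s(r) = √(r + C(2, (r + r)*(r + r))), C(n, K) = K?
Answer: √(-2759 + 4*√65) ≈ 52.218*I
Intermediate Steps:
s(r) = √(r + 4*r²) (s(r) = √(r + (r + r)*(r + r)) = √(r + (2*r)*(2*r)) = √(r + 4*r²))
√(s(2*8) - 2759) = √(√((2*8)*(1 + 4*(2*8))) - 2759) = √(√(16*(1 + 4*16)) - 2759) = √(√(16*(1 + 64)) - 2759) = √(√(16*65) - 2759) = √(√1040 - 2759) = √(4*√65 - 2759) = √(-2759 + 4*√65)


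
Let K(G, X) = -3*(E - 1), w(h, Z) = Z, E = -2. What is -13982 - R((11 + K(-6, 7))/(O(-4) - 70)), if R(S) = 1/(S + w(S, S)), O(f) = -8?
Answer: -279601/20 ≈ -13980.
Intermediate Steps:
K(G, X) = 9 (K(G, X) = -3*(-2 - 1) = -3*(-3) = 9)
R(S) = 1/(2*S) (R(S) = 1/(S + S) = 1/(2*S))
-13982 - R((11 + K(-6, 7))/(O(-4) - 70)) = -13982 - 1/(2*((11 + 9)/(-8 - 70))) = -13982 - 1/(2*(20/(-78))) = -13982 - 1/(2*(20*(-1/78))) = -13982 - 1/(2*(-10/39)) = -13982 - (-39)/(2*10) = -13982 - 1*(-39/20) = -13982 + 39/20 = -279601/20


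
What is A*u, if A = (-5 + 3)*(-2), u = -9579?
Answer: -38316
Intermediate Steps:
A = 4 (A = -2*(-2) = 4)
A*u = 4*(-9579) = -38316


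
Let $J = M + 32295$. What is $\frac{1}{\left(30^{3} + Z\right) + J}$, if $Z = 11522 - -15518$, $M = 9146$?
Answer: $\frac{1}{95481} \approx 1.0473 \cdot 10^{-5}$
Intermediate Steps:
$Z = 27040$ ($Z = 11522 + 15518 = 27040$)
$J = 41441$ ($J = 9146 + 32295 = 41441$)
$\frac{1}{\left(30^{3} + Z\right) + J} = \frac{1}{\left(30^{3} + 27040\right) + 41441} = \frac{1}{\left(27000 + 27040\right) + 41441} = \frac{1}{54040 + 41441} = \frac{1}{95481}$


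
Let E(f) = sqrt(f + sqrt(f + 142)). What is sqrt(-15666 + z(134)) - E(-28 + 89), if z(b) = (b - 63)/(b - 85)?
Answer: -sqrt(61 + sqrt(203)) + I*sqrt(767563)/7 ≈ -8.6745 + 125.16*I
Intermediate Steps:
z(b) = (-63 + b)/(-85 + b)
E(f) = sqrt(f + sqrt(142 + f))
sqrt(-15666 + z(134)) - E(-28 + 89) = sqrt(-15666 + (-63 + 134)/(-85 + 134)) - sqrt((-28 + 89) + sqrt(142 + (-28 + 89))) = sqrt(-15666 + 71/49) - sqrt(61 + sqrt(142 + 61)) = sqrt(-15666 + (1/49)*71) - sqrt(61 + sqrt(203)) = sqrt(-15666 + 71/49) - sqrt(61 + sqrt(203)) = sqrt(-767563/49) - sqrt(61 + sqrt(203)) = I*sqrt(767563)/7 - sqrt(61 + sqrt(203)) = -sqrt(61 + sqrt(203)) + I*sqrt(767563)/7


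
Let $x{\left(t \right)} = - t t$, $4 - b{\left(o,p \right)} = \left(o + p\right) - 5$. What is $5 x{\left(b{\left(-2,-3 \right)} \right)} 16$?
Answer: $-15680$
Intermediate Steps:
$b{\left(o,p \right)} = 9 - o - p$ ($b{\left(o,p \right)} = 4 - \left(\left(o + p\right) - 5\right) = 4 - \left(-5 + o + p\right) = 9 - o - p$)
$x{\left(t \right)} = - t^{2}$
$5 x{\left(b{\left(-2,-3 \right)} \right)} 16 = 5 \left(- \left(9 - -2 - -3\right)^{2}\right) 16 = 5 \left(- \left(9 + 2 + 3\right)^{2}\right) 16 = 5 \left(- 14^{2}\right) 16 = 5 \left(\left(-1\right) 196\right) 16 = 5 \left(-196\right) 16 = \left(-980\right) 16 = -15680$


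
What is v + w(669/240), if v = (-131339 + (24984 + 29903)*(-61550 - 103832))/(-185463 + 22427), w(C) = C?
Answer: 181558152717/3260720 ≈ 55680.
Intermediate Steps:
v = 9077453173/163036 (v = (-131339 + 54887*(-165382))/(-163036) = (-131339 - 9077321834)*(-1/163036) = -9077453173*(-1/163036) = 9077453173/163036 ≈ 55678.)
v + w(669/240) = 9077453173/163036 + 669/240 = 9077453173/163036 + 669*(1/240) = 9077453173/163036 + 223/80 = 181558152717/3260720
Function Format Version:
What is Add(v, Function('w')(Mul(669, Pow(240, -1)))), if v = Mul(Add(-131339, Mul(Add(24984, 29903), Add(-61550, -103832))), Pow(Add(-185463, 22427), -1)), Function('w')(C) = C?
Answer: Rational(181558152717, 3260720) ≈ 55680.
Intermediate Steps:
v = Rational(9077453173, 163036) (v = Mul(Add(-131339, Mul(54887, -165382)), Pow(-163036, -1)) = Mul(Add(-131339, -9077321834), Rational(-1, 163036)) = Mul(-9077453173, Rational(-1, 163036)) = Rational(9077453173, 163036) ≈ 55678.)
Add(v, Function('w')(Mul(669, Pow(240, -1)))) = Add(Rational(9077453173, 163036), Mul(669, Pow(240, -1))) = Add(Rational(9077453173, 163036), Mul(669, Rational(1, 240))) = Add(Rational(9077453173, 163036), Rational(223, 80)) = Rational(181558152717, 3260720)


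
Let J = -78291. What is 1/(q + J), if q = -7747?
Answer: -1/86038 ≈ -1.1623e-5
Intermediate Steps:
1/(q + J) = 1/(-7747 - 78291) = 1/(-86038) = -1/86038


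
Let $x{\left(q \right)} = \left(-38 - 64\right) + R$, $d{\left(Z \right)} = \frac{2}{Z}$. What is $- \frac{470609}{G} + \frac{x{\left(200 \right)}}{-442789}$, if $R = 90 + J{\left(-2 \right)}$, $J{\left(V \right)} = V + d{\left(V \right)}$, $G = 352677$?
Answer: $- \frac{208375198346}{156161496153} \approx -1.3344$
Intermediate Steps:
$J{\left(V \right)} = V + \frac{2}{V}$
$R = 87$ ($R = 90 - \left(2 - \frac{2}{-2}\right) = 90 + \left(-2 + 2 \left(- \frac{1}{2}\right)\right) = 90 - 3 = 87$)
$x{\left(q \right)} = -15$ ($x{\left(q \right)} = \left(-38 - 64\right) + 87 = -102 + 87 = -15$)
$- \frac{470609}{G} + \frac{x{\left(200 \right)}}{-442789} = - \frac{470609}{352677} - \frac{15}{-442789} = \left(-470609\right) \frac{1}{352677} - - \frac{15}{442789} = - \frac{470609}{352677} + \frac{15}{442789} = - \frac{208375198346}{156161496153}$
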